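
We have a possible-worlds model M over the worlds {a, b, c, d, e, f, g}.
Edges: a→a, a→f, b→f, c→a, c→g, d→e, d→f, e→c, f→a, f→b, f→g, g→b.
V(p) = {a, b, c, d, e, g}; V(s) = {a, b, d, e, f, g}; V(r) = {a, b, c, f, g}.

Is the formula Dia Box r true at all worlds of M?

Yes

Recall that Box ψ holds at a world iff ψ holds at every accessible world, and Dia ψ holds iff ψ holds at some accessible world.
Let φ = Dia Box r. Evaluate φ at each world:
  a (successors {a, f}): φ is true.
  b (successors {f}): φ is true.
  c (successors {a, g}): φ is true.
  d (successors {e, f}): φ is true.
  e (successors {c}): φ is true.
  f (successors {a, b, g}): φ is true.
  g (successors {b}): φ is true.
For instance, at c:
  At c: Dia Box r requires Box r at some successor in {a, g}.
    Box r holds at a, so Dia Box r is true at c.
      At a: Box r requires r at every successor {a, f}.
        At a: r is true.
        At f: r is true.
      So Box r is true at a.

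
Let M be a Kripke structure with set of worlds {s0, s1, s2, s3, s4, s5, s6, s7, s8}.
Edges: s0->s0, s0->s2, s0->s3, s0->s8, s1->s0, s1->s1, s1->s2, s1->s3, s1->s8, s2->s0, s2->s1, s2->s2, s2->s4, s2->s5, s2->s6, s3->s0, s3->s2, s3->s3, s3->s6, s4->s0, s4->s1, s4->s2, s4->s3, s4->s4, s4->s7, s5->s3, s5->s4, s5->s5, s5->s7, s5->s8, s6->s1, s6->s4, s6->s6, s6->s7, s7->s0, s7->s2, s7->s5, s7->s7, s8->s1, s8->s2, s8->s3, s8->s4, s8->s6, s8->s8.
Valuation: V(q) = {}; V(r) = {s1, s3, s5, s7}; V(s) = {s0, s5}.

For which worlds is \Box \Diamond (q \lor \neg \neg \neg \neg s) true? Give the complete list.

s4, s7

Recall that \Box ψ holds at a world iff ψ holds at every accessible world, and \Diamond ψ holds iff ψ holds at some accessible world.
Let φ = \Box \Diamond (q \lor \neg \neg \neg \neg s). Evaluate φ at each world:
  s0 (successors {s0, s2, s3, s8}): φ is false.
  s1 (successors {s0, s1, s2, s3, s8}): φ is false.
  s2 (successors {s0, s1, s2, s4, s5, s6}): φ is false.
  s3 (successors {s0, s2, s3, s6}): φ is false.
  s4 (successors {s0, s1, s2, s3, s4, s7}): φ is true.
  s5 (successors {s3, s4, s5, s7, s8}): φ is false.
  s6 (successors {s1, s4, s6, s7}): φ is false.
  s7 (successors {s0, s2, s5, s7}): φ is true.
  s8 (successors {s1, s2, s3, s4, s6, s8}): φ is false.
For instance, at s2:
  At s2: \Box \Diamond (q \lor \neg \neg \neg \neg s) requires \Diamond (q \lor \neg \neg \neg \neg s) at every successor {s0, s1, s2, s4, s5, s6}.
    \Diamond (q \lor \neg \neg \neg \neg s) fails at s6, so \Box \Diamond (q \lor \neg \neg \neg \neg s) is false at s2.
      At s6: \Diamond (q \lor \neg \neg \neg \neg s) requires q \lor \neg \neg \neg \neg s at some successor in {s1, s4, s6, s7}.
        At s1: q \lor \neg \neg \neg \neg s is false.
        At s4: q \lor \neg \neg \neg \neg s is false.
        At s6: q \lor \neg \neg \neg \neg s is false.
        At s7: q \lor \neg \neg \neg \neg s is false.
      So \Diamond (q \lor \neg \neg \neg \neg s) is false at s6.
Satisfying worlds: {s4, s7}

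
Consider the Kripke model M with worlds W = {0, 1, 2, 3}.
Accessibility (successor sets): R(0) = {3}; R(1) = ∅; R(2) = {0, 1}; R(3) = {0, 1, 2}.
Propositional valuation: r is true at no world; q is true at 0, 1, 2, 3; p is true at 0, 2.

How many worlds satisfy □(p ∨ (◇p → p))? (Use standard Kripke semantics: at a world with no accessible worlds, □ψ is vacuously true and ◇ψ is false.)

Recall that □ψ holds at a world iff ψ holds at every accessible world, and ◇ψ holds iff ψ holds at some accessible world.
Let φ = □(p ∨ (◇p → p)). Evaluate φ at each world:
  0 (successors {3}): φ is false.
  1 (successors ∅): φ is true.
  2 (successors {0, 1}): φ is true.
  3 (successors {0, 1, 2}): φ is true.
For instance, at 2:
  At 2: □(p ∨ (◇p → p)) requires p ∨ (◇p → p) at every successor {0, 1}.
      At 0: p is true, ◇p → p is true, so p ∨ (◇p → p) is true.
      At 1: p is false, ◇p → p is true, so p ∨ (◇p → p) is true.
  So □(p ∨ (◇p → p)) is true at 2.
Satisfying worlds: {1, 2, 3}

3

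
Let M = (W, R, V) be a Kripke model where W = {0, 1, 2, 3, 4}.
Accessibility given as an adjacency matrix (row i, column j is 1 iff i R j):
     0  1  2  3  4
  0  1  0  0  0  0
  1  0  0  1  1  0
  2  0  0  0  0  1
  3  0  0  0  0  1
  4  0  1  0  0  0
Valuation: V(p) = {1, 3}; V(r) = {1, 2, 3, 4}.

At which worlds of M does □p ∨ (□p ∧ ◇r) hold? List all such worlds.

4

Recall that □ψ holds at a world iff ψ holds at every accessible world, and ◇ψ holds iff ψ holds at some accessible world.
Let φ = □p ∨ (□p ∧ ◇r). Evaluate φ at each world:
  0 (successors {0}): φ is false.
  1 (successors {2, 3}): φ is false.
  2 (successors {4}): φ is false.
  3 (successors {4}): φ is false.
  4 (successors {1}): φ is true.
For instance, at 0:
  At 0: □p is false, □p ∧ ◇r is false, so □p ∨ (□p ∧ ◇r) is false.
    At 0: □p requires p at every successor {0}.
      p fails at 0, so □p is false at 0.
    At 0: □p is false, ◇r is false, so □p ∧ ◇r is false.
      At 0: □p requires p at every successor {0}.
        p fails at 0, so □p is false at 0.
      At 0: ◇r requires r at some successor in {0}.
        At 0: r is false.
      So ◇r is false at 0.
Satisfying worlds: {4}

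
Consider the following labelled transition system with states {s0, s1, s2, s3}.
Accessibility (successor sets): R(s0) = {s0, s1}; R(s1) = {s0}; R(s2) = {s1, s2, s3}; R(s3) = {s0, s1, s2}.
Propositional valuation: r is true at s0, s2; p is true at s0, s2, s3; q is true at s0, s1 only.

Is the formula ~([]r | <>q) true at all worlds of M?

No

Let φ = ~([]r | <>q). Evaluate φ at each world:
  s0 (successors {s0, s1}): φ is false.
  s1 (successors {s0}): φ is false.
  s2 (successors {s1, s2, s3}): φ is false.
  s3 (successors {s0, s1, s2}): φ is false.
Detail at s0 (counterexample):
  At s0: []r | <>q is true, so ~([]r | <>q) is false.
    At s0: []r is false, <>q is true, so []r | <>q is true.
      At s0: []r requires r at every successor {s0, s1}.
        r fails at s1, so []r is false at s0.
      At s0: <>q requires q at some successor in {s0, s1}.
        q holds at s0, so <>q is true at s0.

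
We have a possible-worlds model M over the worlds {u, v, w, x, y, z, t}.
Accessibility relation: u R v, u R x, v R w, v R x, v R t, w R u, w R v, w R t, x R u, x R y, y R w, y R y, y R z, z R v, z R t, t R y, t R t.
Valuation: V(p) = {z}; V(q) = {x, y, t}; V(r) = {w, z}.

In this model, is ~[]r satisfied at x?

At x: []r is false, so ~[]r is true.
  At x: []r requires r at every successor {u, y}.
    r fails at u, so []r is false at x.

Yes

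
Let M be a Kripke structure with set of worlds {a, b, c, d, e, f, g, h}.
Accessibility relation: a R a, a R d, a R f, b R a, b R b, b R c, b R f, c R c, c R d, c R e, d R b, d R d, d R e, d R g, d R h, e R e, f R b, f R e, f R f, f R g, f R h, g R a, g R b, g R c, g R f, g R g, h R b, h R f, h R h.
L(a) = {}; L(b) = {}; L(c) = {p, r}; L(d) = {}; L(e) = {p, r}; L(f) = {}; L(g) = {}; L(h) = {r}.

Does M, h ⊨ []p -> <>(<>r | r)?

Yes

At h: []p is false, <>(<>r | r) is true, so []p -> <>(<>r | r) is true.
  At h: []p requires p at every successor {b, f, h}.
    p fails at b, so []p is false at h.
  At h: <>(<>r | r) requires <>r | r at some successor in {b, f, h}.
    <>r | r holds at b, so <>(<>r | r) is true at h.
      At b: <>r is true, r is false, so <>r | r is true.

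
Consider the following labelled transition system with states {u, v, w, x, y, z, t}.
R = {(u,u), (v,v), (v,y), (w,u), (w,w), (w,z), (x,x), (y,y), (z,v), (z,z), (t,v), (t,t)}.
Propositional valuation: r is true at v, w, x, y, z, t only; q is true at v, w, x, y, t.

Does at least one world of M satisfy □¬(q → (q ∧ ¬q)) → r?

Let φ = □¬(q → (q ∧ ¬q)) → r. Evaluate φ at each world:
  u (successors {u}): φ is true.
  v (successors {v, y}): φ is true.
  w (successors {u, w, z}): φ is true.
  x (successors {x}): φ is true.
  y (successors {y}): φ is true.
  z (successors {v, z}): φ is true.
  t (successors {v, t}): φ is true.
Detail at u (witness):
  At u: □¬(q → (q ∧ ¬q)) is false, r is false, so □¬(q → (q ∧ ¬q)) → r is true.
    At u: □¬(q → (q ∧ ¬q)) requires ¬(q → (q ∧ ¬q)) at every successor {u}.
      ¬(q → (q ∧ ¬q)) fails at u, so □¬(q → (q ∧ ¬q)) is false at u.

Yes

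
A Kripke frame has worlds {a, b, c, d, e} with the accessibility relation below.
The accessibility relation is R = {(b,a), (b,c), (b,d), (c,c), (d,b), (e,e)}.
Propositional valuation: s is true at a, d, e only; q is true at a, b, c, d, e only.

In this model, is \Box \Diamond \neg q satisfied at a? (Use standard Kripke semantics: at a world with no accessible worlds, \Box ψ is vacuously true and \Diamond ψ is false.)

At a: no accessible worlds, so \Box \Diamond \neg q holds vacuously.

Yes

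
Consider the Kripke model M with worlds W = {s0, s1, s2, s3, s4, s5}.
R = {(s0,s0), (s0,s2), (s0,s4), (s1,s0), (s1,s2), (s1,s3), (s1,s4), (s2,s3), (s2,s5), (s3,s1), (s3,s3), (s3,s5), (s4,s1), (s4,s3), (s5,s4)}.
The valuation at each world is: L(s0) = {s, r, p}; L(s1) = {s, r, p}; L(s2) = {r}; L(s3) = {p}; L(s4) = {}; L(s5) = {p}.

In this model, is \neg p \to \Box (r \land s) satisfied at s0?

Yes

At s0: \neg p is false, \Box (r \land s) is false, so \neg p \to \Box (r \land s) is true.
  At s0: \Box (r \land s) requires r \land s at every successor {s0, s2, s4}.
    r \land s fails at s2, so \Box (r \land s) is false at s0.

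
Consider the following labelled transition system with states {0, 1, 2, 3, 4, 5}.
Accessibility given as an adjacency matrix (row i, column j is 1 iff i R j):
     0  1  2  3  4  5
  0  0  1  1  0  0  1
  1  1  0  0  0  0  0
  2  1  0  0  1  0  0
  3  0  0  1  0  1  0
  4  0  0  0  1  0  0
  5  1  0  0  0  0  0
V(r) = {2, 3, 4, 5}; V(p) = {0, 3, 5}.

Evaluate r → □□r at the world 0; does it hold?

Yes

At 0: r is false, □□r is false, so r → □□r is true.
  At 0: □□r requires □r at every successor {1, 2, 5}.
    □r fails at 1, so □□r is false at 0.
      At 1: □r requires r at every successor {0}.
        r fails at 0, so □r is false at 1.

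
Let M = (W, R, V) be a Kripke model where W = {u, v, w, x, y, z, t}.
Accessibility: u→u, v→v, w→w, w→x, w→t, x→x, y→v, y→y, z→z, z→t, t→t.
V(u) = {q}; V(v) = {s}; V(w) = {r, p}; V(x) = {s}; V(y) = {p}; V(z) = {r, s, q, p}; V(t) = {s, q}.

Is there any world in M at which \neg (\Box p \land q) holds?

Let φ = \neg (\Box p \land q). Evaluate φ at each world:
  u (successors {u}): φ is true.
  v (successors {v}): φ is true.
  w (successors {w, x, t}): φ is true.
  x (successors {x}): φ is true.
  y (successors {v, y}): φ is true.
  z (successors {z, t}): φ is true.
  t (successors {t}): φ is true.
Detail at u (witness):
  At u: \Box p \land q is false, so \neg (\Box p \land q) is true.
    At u: \Box p is false, q is true, so \Box p \land q is false.
      At u: \Box p requires p at every successor {u}.
        p fails at u, so \Box p is false at u.

Yes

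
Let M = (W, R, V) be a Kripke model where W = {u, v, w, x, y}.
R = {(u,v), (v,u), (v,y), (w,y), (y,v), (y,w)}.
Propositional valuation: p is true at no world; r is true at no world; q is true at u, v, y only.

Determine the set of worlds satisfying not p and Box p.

Recall that Box ψ holds at a world iff ψ holds at every accessible world, and Dia ψ holds iff ψ holds at some accessible world.
Let φ = not p and Box p. Evaluate φ at each world:
  u (successors {v}): φ is false.
  v (successors {u, y}): φ is false.
  w (successors {y}): φ is false.
  x (successors ∅): φ is true.
  y (successors {v, w}): φ is false.
For instance, at w:
  At w: not p is true, Box p is false, so not p and Box p is false.
    At w: Box p requires p at every successor {y}.
      p fails at y, so Box p is false at w.
Satisfying worlds: {x}

x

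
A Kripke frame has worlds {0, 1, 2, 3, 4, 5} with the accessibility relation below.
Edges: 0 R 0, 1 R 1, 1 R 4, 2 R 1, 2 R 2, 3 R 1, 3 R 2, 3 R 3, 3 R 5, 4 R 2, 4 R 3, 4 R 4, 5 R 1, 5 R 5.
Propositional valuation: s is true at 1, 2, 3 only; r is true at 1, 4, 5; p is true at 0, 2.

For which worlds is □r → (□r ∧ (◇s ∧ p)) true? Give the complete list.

0, 2, 3, 4

Let φ = □r → (□r ∧ (◇s ∧ p)). Evaluate φ at each world:
  0 (successors {0}): φ is true.
  1 (successors {1, 4}): φ is false.
  2 (successors {1, 2}): φ is true.
  3 (successors {1, 2, 3, 5}): φ is true.
  4 (successors {2, 3, 4}): φ is true.
  5 (successors {1, 5}): φ is false.
For instance, at 5:
  At 5: □r is true, □r ∧ (◇s ∧ p) is false, so □r → (□r ∧ (◇s ∧ p)) is false.
    At 5: □r requires r at every successor {1, 5}.
      At 1: r is true.
      At 5: r is true.
    So □r is true at 5.
    At 5: □r is true, ◇s ∧ p is false, so □r ∧ (◇s ∧ p) is false.
      At 5: □r requires r at every successor {1, 5}.
        At 1: r is true.
        At 5: r is true.
      So □r is true at 5.
      At 5: ◇s is true, p is false, so ◇s ∧ p is false.
Satisfying worlds: {0, 2, 3, 4}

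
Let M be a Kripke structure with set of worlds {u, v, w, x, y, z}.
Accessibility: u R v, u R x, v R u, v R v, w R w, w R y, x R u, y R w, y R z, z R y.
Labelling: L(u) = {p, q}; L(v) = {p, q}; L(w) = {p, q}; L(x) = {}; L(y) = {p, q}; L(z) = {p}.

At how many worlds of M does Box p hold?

5

Let φ = Box p. Evaluate φ at each world:
  u (successors {v, x}): φ is false.
  v (successors {u, v}): φ is true.
  w (successors {w, y}): φ is true.
  x (successors {u}): φ is true.
  y (successors {w, z}): φ is true.
  z (successors {y}): φ is true.
For instance, at v:
  At v: Box p requires p at every successor {u, v}.
    At u: p is true.
    At v: p is true.
  So Box p is true at v.
Satisfying worlds: {v, w, x, y, z}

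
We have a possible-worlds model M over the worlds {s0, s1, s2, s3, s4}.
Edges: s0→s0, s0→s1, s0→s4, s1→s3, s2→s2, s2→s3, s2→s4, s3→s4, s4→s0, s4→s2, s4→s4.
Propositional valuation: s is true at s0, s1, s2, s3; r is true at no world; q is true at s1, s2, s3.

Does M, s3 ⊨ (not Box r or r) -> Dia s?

No

Recall that Box ψ holds at a world iff ψ holds at every accessible world, and Dia ψ holds iff ψ holds at some accessible world.
At s3: not Box r or r is true, Dia s is false, so (not Box r or r) -> Dia s is false.
  At s3: not Box r is true, r is false, so not Box r or r is true.
    At s3: Box r is false, so not Box r is true.
      At s3: Box r requires r at every successor {s4}.
        r fails at s4, so Box r is false at s3.
  At s3: Dia s requires s at some successor in {s4}.
    At s4: s is false.
  So Dia s is false at s3.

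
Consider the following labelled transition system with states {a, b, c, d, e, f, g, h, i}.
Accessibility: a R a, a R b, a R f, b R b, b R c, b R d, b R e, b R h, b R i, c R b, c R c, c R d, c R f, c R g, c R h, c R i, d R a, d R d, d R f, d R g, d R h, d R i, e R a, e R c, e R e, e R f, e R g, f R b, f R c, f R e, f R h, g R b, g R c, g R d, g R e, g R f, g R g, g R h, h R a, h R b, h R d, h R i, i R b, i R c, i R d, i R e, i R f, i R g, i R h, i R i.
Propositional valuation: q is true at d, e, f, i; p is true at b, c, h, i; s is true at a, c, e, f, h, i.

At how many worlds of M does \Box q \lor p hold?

4

Let φ = \Box q \lor p. Evaluate φ at each world:
  a (successors {a, b, f}): φ is false.
  b (successors {b, c, d, e, h, i}): φ is true.
  c (successors {b, c, d, f, g, h, i}): φ is true.
  d (successors {a, d, f, g, h, i}): φ is false.
  e (successors {a, c, e, f, g}): φ is false.
  f (successors {b, c, e, h}): φ is false.
  g (successors {b, c, d, e, f, g, h}): φ is false.
  h (successors {a, b, d, i}): φ is true.
  i (successors {b, c, d, e, f, g, h, i}): φ is true.
For instance, at d:
  At d: \Box q is false, p is false, so \Box q \lor p is false.
    At d: \Box q requires q at every successor {a, d, f, g, h, i}.
      q fails at a, so \Box q is false at d.
Satisfying worlds: {b, c, h, i}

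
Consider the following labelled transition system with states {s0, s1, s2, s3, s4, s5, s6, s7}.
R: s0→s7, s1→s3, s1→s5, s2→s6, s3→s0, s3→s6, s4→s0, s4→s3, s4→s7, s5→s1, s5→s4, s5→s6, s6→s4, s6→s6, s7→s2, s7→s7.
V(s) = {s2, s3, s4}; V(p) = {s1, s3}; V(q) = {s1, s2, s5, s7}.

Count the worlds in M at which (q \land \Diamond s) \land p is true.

Let φ = (q \land \Diamond s) \land p. Evaluate φ at each world:
  s0 (successors {s7}): φ is false.
  s1 (successors {s3, s5}): φ is true.
  s2 (successors {s6}): φ is false.
  s3 (successors {s0, s6}): φ is false.
  s4 (successors {s0, s3, s7}): φ is false.
  s5 (successors {s1, s4, s6}): φ is false.
  s6 (successors {s4, s6}): φ is false.
  s7 (successors {s2, s7}): φ is false.
For instance, at s2:
  At s2: q \land \Diamond s is false, p is false, so (q \land \Diamond s) \land p is false.
    At s2: q is true, \Diamond s is false, so q \land \Diamond s is false.
      At s2: \Diamond s requires s at some successor in {s6}.
        At s6: s is false.
      So \Diamond s is false at s2.
Satisfying worlds: {s1}

1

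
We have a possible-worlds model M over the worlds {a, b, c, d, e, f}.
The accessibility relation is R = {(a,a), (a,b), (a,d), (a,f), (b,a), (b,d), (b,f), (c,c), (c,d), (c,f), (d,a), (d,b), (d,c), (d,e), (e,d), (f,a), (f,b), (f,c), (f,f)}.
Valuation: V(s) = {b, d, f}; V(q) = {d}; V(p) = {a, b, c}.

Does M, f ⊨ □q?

At f: □q requires q at every successor {a, b, c, f}.
  q fails at a, so □q is false at f.

No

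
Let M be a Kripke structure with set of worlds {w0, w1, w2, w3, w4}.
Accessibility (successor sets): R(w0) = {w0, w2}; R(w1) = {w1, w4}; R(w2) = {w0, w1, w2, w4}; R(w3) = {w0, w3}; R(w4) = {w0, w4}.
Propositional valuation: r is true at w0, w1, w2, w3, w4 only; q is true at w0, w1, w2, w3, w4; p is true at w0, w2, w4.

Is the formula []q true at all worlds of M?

Recall that []ψ holds at a world iff ψ holds at every accessible world, and <>ψ holds iff ψ holds at some accessible world.
Let φ = []q. Evaluate φ at each world:
  w0 (successors {w0, w2}): φ is true.
  w1 (successors {w1, w4}): φ is true.
  w2 (successors {w0, w1, w2, w4}): φ is true.
  w3 (successors {w0, w3}): φ is true.
  w4 (successors {w0, w4}): φ is true.
For instance, at w0:
  At w0: []q requires q at every successor {w0, w2}.
    At w0: q is true.
    At w2: q is true.
  So []q is true at w0.

Yes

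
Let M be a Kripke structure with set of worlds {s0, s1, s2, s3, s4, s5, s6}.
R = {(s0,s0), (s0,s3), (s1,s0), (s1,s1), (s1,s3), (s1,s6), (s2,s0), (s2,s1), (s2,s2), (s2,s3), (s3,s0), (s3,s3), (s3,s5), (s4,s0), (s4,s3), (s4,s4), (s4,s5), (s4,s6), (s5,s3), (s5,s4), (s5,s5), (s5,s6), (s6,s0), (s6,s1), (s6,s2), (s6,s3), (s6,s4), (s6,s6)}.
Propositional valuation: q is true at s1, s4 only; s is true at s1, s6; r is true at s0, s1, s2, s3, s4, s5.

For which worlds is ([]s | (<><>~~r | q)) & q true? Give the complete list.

Let φ = ([]s | (<><>~~r | q)) & q. Evaluate φ at each world:
  s0 (successors {s0, s3}): φ is false.
  s1 (successors {s0, s1, s3, s6}): φ is true.
  s2 (successors {s0, s1, s2, s3}): φ is false.
  s3 (successors {s0, s3, s5}): φ is false.
  s4 (successors {s0, s3, s4, s5, s6}): φ is true.
  s5 (successors {s3, s4, s5, s6}): φ is false.
  s6 (successors {s0, s1, s2, s3, s4, s6}): φ is false.
For instance, at s3:
  At s3: []s | (<><>~~r | q) is true, q is false, so ([]s | (<><>~~r | q)) & q is false.
    At s3: []s is false, <><>~~r | q is true, so []s | (<><>~~r | q) is true.
      At s3: []s requires s at every successor {s0, s3, s5}.
        s fails at s0, so []s is false at s3.
      At s3: <><>~~r is true, q is false, so <><>~~r | q is true.
Satisfying worlds: {s1, s4}

s1, s4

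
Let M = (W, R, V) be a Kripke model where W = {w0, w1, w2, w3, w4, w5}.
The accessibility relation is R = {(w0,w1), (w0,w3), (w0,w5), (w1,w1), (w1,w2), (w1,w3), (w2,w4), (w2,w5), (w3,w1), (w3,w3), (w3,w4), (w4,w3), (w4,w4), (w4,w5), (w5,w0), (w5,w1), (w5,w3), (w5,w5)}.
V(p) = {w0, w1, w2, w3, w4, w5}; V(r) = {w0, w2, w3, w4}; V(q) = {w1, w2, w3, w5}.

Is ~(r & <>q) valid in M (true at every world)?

No

Recall that <>ψ holds at a world iff ψ holds at some accessible world.
Let φ = ~(r & <>q). Evaluate φ at each world:
  w0 (successors {w1, w3, w5}): φ is false.
  w1 (successors {w1, w2, w3}): φ is true.
  w2 (successors {w4, w5}): φ is false.
  w3 (successors {w1, w3, w4}): φ is false.
  w4 (successors {w3, w4, w5}): φ is false.
  w5 (successors {w0, w1, w3, w5}): φ is true.
Detail at w0 (counterexample):
  At w0: r & <>q is true, so ~(r & <>q) is false.
    At w0: r is true, <>q is true, so r & <>q is true.
      At w0: <>q requires q at some successor in {w1, w3, w5}.
        q holds at w1, so <>q is true at w0.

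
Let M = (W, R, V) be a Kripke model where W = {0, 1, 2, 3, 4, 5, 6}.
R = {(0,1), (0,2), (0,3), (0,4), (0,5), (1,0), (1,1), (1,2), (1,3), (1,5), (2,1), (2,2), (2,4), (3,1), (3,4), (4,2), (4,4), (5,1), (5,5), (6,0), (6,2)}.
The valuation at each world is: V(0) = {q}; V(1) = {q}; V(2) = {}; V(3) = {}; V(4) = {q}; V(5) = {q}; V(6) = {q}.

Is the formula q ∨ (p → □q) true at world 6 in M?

Yes

Recall that □ψ holds at a world iff ψ holds at every accessible world, and ◇ψ holds iff ψ holds at some accessible world.
At 6: q is true, p → □q is true, so q ∨ (p → □q) is true.
  At 6: p is false, □q is false, so p → □q is true.
    At 6: □q requires q at every successor {0, 2}.
      q fails at 2, so □q is false at 6.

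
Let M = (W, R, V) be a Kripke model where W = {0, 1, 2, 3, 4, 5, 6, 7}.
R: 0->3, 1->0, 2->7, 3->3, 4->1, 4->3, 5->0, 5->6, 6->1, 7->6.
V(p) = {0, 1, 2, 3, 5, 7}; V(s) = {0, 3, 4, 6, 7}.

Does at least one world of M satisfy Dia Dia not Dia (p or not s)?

No

Let φ = Dia Dia not Dia (p or not s). Evaluate φ at each world:
  0 (successors {3}): φ is false.
  1 (successors {0}): φ is false.
  2 (successors {7}): φ is false.
  3 (successors {3}): φ is false.
  4 (successors {1, 3}): φ is false.
  5 (successors {0, 6}): φ is false.
  6 (successors {1}): φ is false.
  7 (successors {6}): φ is false.
For instance, at 0:
  At 0: Dia Dia not Dia (p or not s) requires Dia not Dia (p or not s) at some successor in {3}.
    At 3: Dia not Dia (p or not s) is false.
  So Dia Dia not Dia (p or not s) is false at 0.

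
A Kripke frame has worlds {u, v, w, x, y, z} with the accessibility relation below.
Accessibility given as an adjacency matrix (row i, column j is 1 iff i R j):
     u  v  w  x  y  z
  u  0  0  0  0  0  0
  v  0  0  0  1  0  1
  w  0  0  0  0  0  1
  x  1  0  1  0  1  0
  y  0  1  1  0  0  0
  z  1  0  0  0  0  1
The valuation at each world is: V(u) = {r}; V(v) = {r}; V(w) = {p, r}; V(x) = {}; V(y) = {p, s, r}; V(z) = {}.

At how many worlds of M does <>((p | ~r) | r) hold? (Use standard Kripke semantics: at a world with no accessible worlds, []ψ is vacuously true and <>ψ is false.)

Let φ = <>((p | ~r) | r). Evaluate φ at each world:
  u (successors ∅): φ is false.
  v (successors {x, z}): φ is true.
  w (successors {z}): φ is true.
  x (successors {u, w, y}): φ is true.
  y (successors {v, w}): φ is true.
  z (successors {u, z}): φ is true.
For instance, at v:
  At v: <>((p | ~r) | r) requires (p | ~r) | r at some successor in {x, z}.
    (p | ~r) | r holds at x, so <>((p | ~r) | r) is true at v.
Satisfying worlds: {v, w, x, y, z}

5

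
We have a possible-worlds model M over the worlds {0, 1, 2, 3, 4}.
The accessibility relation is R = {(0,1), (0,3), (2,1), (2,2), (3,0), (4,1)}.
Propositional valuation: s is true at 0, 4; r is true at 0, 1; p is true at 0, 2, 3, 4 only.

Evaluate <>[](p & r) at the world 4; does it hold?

At 4: <>[](p & r) requires [](p & r) at some successor in {1}.
  [](p & r) holds at 1, so <>[](p & r) is true at 4.
    At 1: no accessible worlds, so [](p & r) holds vacuously.

Yes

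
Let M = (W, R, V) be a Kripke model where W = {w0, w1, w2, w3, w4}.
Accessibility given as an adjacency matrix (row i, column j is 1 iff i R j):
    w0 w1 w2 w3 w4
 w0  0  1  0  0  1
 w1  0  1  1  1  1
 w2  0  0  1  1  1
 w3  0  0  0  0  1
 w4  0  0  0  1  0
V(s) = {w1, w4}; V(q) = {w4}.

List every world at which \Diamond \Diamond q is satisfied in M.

w0, w1, w2, w4

Let φ = \Diamond \Diamond q. Evaluate φ at each world:
  w0 (successors {w1, w4}): φ is true.
  w1 (successors {w1, w2, w3, w4}): φ is true.
  w2 (successors {w2, w3, w4}): φ is true.
  w3 (successors {w4}): φ is false.
  w4 (successors {w3}): φ is true.
For instance, at w4:
  At w4: \Diamond \Diamond q requires \Diamond q at some successor in {w3}.
    \Diamond q holds at w3, so \Diamond \Diamond q is true at w4.
      At w3: \Diamond q requires q at some successor in {w4}.
        q holds at w4, so \Diamond q is true at w3.
Satisfying worlds: {w0, w1, w2, w4}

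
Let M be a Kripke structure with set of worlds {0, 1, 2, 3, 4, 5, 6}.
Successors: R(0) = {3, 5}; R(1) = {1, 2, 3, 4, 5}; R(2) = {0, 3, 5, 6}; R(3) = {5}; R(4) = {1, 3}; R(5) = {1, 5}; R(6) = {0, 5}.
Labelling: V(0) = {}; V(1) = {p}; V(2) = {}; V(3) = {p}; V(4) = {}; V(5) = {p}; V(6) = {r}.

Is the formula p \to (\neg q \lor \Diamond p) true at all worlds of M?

Yes

Recall that \Diamond ψ holds at a world iff ψ holds at some accessible world.
Let φ = p \to (\neg q \lor \Diamond p). Evaluate φ at each world:
  0 (successors {3, 5}): φ is true.
  1 (successors {1, 2, 3, 4, 5}): φ is true.
  2 (successors {0, 3, 5, 6}): φ is true.
  3 (successors {5}): φ is true.
  4 (successors {1, 3}): φ is true.
  5 (successors {1, 5}): φ is true.
  6 (successors {0, 5}): φ is true.
For instance, at 2:
  At 2: p is false, \neg q \lor \Diamond p is true, so p \to (\neg q \lor \Diamond p) is true.
    At 2: \neg q is true, \Diamond p is true, so \neg q \lor \Diamond p is true.
      At 2: \Diamond p requires p at some successor in {0, 3, 5, 6}.
        p holds at 3, so \Diamond p is true at 2.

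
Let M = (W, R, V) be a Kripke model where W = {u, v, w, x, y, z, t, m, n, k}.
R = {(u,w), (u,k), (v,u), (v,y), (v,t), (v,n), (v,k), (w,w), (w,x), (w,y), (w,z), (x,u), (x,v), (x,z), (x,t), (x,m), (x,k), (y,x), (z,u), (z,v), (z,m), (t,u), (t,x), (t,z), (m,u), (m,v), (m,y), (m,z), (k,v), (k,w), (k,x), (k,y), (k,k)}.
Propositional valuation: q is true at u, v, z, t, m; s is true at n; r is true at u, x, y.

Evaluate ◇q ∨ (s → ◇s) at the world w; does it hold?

Yes

Recall that ◇ψ holds at a world iff ψ holds at some accessible world.
At w: ◇q is true, s → ◇s is true, so ◇q ∨ (s → ◇s) is true.
  At w: ◇q requires q at some successor in {w, x, y, z}.
    q holds at z, so ◇q is true at w.
  At w: s is false, ◇s is false, so s → ◇s is true.
    At w: ◇s requires s at some successor in {w, x, y, z}.
      At w: s is false.
      At x: s is false.
      At y: s is false.
      At z: s is false.
    So ◇s is false at w.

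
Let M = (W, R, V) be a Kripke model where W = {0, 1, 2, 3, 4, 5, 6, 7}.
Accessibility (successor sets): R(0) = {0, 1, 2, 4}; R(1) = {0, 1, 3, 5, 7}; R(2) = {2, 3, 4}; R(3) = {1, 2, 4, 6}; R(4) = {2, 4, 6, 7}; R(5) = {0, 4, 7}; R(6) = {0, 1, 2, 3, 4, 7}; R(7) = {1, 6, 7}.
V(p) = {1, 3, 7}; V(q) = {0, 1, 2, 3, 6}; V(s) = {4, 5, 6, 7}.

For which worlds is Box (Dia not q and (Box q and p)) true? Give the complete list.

none

Let φ = Box (Dia not q and (Box q and p)). Evaluate φ at each world:
  0 (successors {0, 1, 2, 4}): φ is false.
  1 (successors {0, 1, 3, 5, 7}): φ is false.
  2 (successors {2, 3, 4}): φ is false.
  3 (successors {1, 2, 4, 6}): φ is false.
  4 (successors {2, 4, 6, 7}): φ is false.
  5 (successors {0, 4, 7}): φ is false.
  6 (successors {0, 1, 2, 3, 4, 7}): φ is false.
  7 (successors {1, 6, 7}): φ is false.
For instance, at 0:
  At 0: Box (Dia not q and (Box q and p)) requires Dia not q and (Box q and p) at every successor {0, 1, 2, 4}.
    Dia not q and (Box q and p) fails at 0, so Box (Dia not q and (Box q and p)) is false at 0.
      At 0: Dia not q is true, Box q and p is false, so Dia not q and (Box q and p) is false.
Satisfying worlds: none.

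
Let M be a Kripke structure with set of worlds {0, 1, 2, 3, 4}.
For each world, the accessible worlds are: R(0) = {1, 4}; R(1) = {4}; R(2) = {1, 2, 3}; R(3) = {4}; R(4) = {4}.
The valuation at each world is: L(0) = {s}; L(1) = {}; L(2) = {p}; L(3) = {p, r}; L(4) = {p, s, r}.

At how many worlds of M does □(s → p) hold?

5

Recall that □ψ holds at a world iff ψ holds at every accessible world, and ◇ψ holds iff ψ holds at some accessible world.
Let φ = □(s → p). Evaluate φ at each world:
  0 (successors {1, 4}): φ is true.
  1 (successors {4}): φ is true.
  2 (successors {1, 2, 3}): φ is true.
  3 (successors {4}): φ is true.
  4 (successors {4}): φ is true.
For instance, at 1:
  At 1: □(s → p) requires s → p at every successor {4}.
    At 4: s → p is true.
  So □(s → p) is true at 1.
Satisfying worlds: {0, 1, 2, 3, 4}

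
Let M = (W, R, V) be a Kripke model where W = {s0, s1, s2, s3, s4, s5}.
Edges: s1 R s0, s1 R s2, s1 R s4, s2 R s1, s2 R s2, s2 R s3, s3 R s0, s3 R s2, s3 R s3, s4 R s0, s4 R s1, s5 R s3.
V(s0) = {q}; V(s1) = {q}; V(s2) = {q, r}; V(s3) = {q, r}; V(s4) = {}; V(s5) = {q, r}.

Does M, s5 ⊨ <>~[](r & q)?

Recall that []ψ holds at a world iff ψ holds at every accessible world, and <>ψ holds iff ψ holds at some accessible world.
At s5: <>~[](r & q) requires ~[](r & q) at some successor in {s3}.
  ~[](r & q) holds at s3, so <>~[](r & q) is true at s5.
    At s3: [](r & q) is false, so ~[](r & q) is true.
      At s3: [](r & q) requires r & q at every successor {s0, s2, s3}.
        r & q fails at s0, so [](r & q) is false at s3.

Yes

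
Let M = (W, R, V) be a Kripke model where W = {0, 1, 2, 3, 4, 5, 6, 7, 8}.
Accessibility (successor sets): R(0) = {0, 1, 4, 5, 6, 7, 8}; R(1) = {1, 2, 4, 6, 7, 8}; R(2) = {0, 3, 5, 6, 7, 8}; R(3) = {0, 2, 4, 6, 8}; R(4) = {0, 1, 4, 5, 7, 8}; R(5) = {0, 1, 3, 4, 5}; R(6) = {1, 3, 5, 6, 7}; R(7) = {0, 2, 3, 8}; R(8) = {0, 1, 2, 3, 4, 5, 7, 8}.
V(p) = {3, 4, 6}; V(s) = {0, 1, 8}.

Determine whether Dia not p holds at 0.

At 0: Dia not p requires not p at some successor in {0, 1, 4, 5, 6, 7, 8}.
  not p holds at 0, so Dia not p is true at 0.

Yes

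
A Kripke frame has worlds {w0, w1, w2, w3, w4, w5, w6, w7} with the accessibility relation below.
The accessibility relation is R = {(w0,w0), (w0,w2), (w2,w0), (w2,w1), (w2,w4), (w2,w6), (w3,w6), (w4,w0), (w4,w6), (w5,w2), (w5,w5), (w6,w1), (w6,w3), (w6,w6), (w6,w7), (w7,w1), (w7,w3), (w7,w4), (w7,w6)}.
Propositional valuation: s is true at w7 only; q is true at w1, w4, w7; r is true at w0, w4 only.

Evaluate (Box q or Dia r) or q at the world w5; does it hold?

No

Recall that Box ψ holds at a world iff ψ holds at every accessible world, and Dia ψ holds iff ψ holds at some accessible world.
At w5: Box q or Dia r is false, q is false, so (Box q or Dia r) or q is false.
  At w5: Box q is false, Dia r is false, so Box q or Dia r is false.
    At w5: Box q requires q at every successor {w2, w5}.
      q fails at w2, so Box q is false at w5.
    At w5: Dia r requires r at some successor in {w2, w5}.
      At w2: r is false.
      At w5: r is false.
    So Dia r is false at w5.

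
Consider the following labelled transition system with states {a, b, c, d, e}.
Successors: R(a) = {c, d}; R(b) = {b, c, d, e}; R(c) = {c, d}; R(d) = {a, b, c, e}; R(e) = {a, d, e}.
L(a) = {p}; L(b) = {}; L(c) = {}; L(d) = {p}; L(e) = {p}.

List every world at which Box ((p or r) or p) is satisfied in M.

e

Let φ = Box ((p or r) or p). Evaluate φ at each world:
  a (successors {c, d}): φ is false.
  b (successors {b, c, d, e}): φ is false.
  c (successors {c, d}): φ is false.
  d (successors {a, b, c, e}): φ is false.
  e (successors {a, d, e}): φ is true.
For instance, at c:
  At c: Box ((p or r) or p) requires (p or r) or p at every successor {c, d}.
    (p or r) or p fails at c, so Box ((p or r) or p) is false at c.
Satisfying worlds: {e}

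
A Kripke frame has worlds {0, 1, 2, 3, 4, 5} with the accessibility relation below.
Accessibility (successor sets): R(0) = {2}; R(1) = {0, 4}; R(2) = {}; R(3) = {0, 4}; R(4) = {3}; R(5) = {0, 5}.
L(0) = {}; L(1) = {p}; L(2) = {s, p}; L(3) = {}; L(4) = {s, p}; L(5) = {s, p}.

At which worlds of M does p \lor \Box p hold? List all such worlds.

Let φ = p \lor \Box p. Evaluate φ at each world:
  0 (successors {2}): φ is true.
  1 (successors {0, 4}): φ is true.
  2 (successors ∅): φ is true.
  3 (successors {0, 4}): φ is false.
  4 (successors {3}): φ is true.
  5 (successors {0, 5}): φ is true.
For instance, at 5:
  At 5: p is true, \Box p is false, so p \lor \Box p is true.
    At 5: \Box p requires p at every successor {0, 5}.
      p fails at 0, so \Box p is false at 5.
Satisfying worlds: {0, 1, 2, 4, 5}

0, 1, 2, 4, 5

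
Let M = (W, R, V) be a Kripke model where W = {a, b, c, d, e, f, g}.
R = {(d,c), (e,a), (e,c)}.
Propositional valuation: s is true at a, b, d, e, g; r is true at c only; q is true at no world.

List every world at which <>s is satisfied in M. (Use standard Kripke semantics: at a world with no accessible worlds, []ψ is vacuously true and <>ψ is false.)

e

Let φ = <>s. Evaluate φ at each world:
  a (successors ∅): φ is false.
  b (successors ∅): φ is false.
  c (successors ∅): φ is false.
  d (successors {c}): φ is false.
  e (successors {a, c}): φ is true.
  f (successors ∅): φ is false.
  g (successors ∅): φ is false.
For instance, at e:
  At e: <>s requires s at some successor in {a, c}.
    s holds at a, so <>s is true at e.
Satisfying worlds: {e}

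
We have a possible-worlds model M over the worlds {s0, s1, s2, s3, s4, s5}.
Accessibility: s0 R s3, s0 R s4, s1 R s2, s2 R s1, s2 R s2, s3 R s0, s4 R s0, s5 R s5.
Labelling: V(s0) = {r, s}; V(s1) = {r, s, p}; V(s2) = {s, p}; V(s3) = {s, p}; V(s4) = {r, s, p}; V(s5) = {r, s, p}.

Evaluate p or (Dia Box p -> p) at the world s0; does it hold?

Yes

Recall that Box ψ holds at a world iff ψ holds at every accessible world, and Dia ψ holds iff ψ holds at some accessible world.
At s0: p is false, Dia Box p -> p is true, so p or (Dia Box p -> p) is true.
  At s0: Dia Box p is false, p is false, so Dia Box p -> p is true.
    At s0: Dia Box p requires Box p at some successor in {s3, s4}.
      At s3: Box p is false.
      At s4: Box p is false.
    So Dia Box p is false at s0.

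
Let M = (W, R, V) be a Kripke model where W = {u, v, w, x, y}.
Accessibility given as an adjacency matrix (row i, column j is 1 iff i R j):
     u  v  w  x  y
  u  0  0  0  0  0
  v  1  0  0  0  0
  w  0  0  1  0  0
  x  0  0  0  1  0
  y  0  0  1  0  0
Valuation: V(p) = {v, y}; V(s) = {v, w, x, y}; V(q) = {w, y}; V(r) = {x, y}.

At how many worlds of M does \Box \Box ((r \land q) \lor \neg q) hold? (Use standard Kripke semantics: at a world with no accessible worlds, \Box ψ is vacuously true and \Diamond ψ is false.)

3

Let φ = \Box \Box ((r \land q) \lor \neg q). Evaluate φ at each world:
  u (successors ∅): φ is true.
  v (successors {u}): φ is true.
  w (successors {w}): φ is false.
  x (successors {x}): φ is true.
  y (successors {w}): φ is false.
For instance, at w:
  At w: \Box \Box ((r \land q) \lor \neg q) requires \Box ((r \land q) \lor \neg q) at every successor {w}.
    \Box ((r \land q) \lor \neg q) fails at w, so \Box \Box ((r \land q) \lor \neg q) is false at w.
      At w: \Box ((r \land q) \lor \neg q) requires (r \land q) \lor \neg q at every successor {w}.
        (r \land q) \lor \neg q fails at w, so \Box ((r \land q) \lor \neg q) is false at w.
Satisfying worlds: {u, v, x}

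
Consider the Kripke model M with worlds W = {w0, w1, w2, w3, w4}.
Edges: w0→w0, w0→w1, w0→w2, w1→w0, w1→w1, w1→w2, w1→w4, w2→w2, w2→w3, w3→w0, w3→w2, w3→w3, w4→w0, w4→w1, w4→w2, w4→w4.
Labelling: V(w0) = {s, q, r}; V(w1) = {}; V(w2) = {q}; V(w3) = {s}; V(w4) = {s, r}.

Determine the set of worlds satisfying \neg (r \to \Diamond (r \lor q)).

Recall that \Diamond ψ holds at a world iff ψ holds at some accessible world.
Let φ = \neg (r \to \Diamond (r \lor q)). Evaluate φ at each world:
  w0 (successors {w0, w1, w2}): φ is false.
  w1 (successors {w0, w1, w2, w4}): φ is false.
  w2 (successors {w2, w3}): φ is false.
  w3 (successors {w0, w2, w3}): φ is false.
  w4 (successors {w0, w1, w2, w4}): φ is false.
For instance, at w2:
  At w2: r \to \Diamond (r \lor q) is true, so \neg (r \to \Diamond (r \lor q)) is false.
    At w2: r is false, \Diamond (r \lor q) is true, so r \to \Diamond (r \lor q) is true.
      At w2: \Diamond (r \lor q) requires r \lor q at some successor in {w2, w3}.
        r \lor q holds at w2, so \Diamond (r \lor q) is true at w2.
Satisfying worlds: none.

none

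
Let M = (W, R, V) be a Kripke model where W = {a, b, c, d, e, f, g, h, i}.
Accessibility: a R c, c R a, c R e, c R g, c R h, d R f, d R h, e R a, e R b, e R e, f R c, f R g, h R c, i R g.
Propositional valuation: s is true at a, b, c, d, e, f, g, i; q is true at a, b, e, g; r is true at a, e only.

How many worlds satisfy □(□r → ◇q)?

5

Let φ = □(□r → ◇q). Evaluate φ at each world:
  a (successors {c}): φ is true.
  b (successors ∅): φ is true.
  c (successors {a, e, g, h}): φ is false.
  d (successors {f, h}): φ is true.
  e (successors {a, b, e}): φ is false.
  f (successors {c, g}): φ is false.
  g (successors ∅): φ is true.
  h (successors {c}): φ is true.
  i (successors {g}): φ is false.
For instance, at i:
  At i: □(□r → ◇q) requires □r → ◇q at every successor {g}.
    □r → ◇q fails at g, so □(□r → ◇q) is false at i.
      At g: □r is true, ◇q is false, so □r → ◇q is false.
Satisfying worlds: {a, b, d, g, h}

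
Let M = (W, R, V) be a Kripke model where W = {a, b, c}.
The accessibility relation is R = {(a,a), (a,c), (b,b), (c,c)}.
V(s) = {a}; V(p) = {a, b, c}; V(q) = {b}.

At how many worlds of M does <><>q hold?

Let φ = <><>q. Evaluate φ at each world:
  a (successors {a, c}): φ is false.
  b (successors {b}): φ is true.
  c (successors {c}): φ is false.
For instance, at b:
  At b: <><>q requires <>q at some successor in {b}.
    <>q holds at b, so <><>q is true at b.
      At b: <>q requires q at some successor in {b}.
        q holds at b, so <>q is true at b.
Satisfying worlds: {b}

1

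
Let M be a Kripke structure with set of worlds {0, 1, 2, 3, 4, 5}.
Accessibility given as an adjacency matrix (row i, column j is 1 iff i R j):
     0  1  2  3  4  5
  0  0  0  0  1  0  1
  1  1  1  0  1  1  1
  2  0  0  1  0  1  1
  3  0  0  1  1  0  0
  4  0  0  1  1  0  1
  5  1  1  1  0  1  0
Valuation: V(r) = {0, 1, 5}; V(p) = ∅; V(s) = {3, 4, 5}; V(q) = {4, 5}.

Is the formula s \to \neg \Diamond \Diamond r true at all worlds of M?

Let φ = s \to \neg \Diamond \Diamond r. Evaluate φ at each world:
  0 (successors {3, 5}): φ is true.
  1 (successors {0, 1, 3, 4, 5}): φ is true.
  2 (successors {2, 4, 5}): φ is true.
  3 (successors {2, 3}): φ is false.
  4 (successors {2, 3, 5}): φ is false.
  5 (successors {0, 1, 2, 4}): φ is false.
Detail at 3 (counterexample):
  At 3: s is true, \neg \Diamond \Diamond r is false, so s \to \neg \Diamond \Diamond r is false.
    At 3: \Diamond \Diamond r is true, so \neg \Diamond \Diamond r is false.
      At 3: \Diamond \Diamond r requires \Diamond r at some successor in {2, 3}.
        \Diamond r holds at 2, so \Diamond \Diamond r is true at 3.

No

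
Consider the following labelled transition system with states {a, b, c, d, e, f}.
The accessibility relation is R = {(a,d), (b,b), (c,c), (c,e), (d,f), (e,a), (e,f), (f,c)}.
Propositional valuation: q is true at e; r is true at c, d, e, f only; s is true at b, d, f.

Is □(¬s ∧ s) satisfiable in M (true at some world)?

No

Recall that □ψ holds at a world iff ψ holds at every accessible world, and ◇ψ holds iff ψ holds at some accessible world.
Let φ = □(¬s ∧ s). Evaluate φ at each world:
  a (successors {d}): φ is false.
  b (successors {b}): φ is false.
  c (successors {c, e}): φ is false.
  d (successors {f}): φ is false.
  e (successors {a, f}): φ is false.
  f (successors {c}): φ is false.
For instance, at d:
  At d: □(¬s ∧ s) requires ¬s ∧ s at every successor {f}.
    ¬s ∧ s fails at f, so □(¬s ∧ s) is false at d.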